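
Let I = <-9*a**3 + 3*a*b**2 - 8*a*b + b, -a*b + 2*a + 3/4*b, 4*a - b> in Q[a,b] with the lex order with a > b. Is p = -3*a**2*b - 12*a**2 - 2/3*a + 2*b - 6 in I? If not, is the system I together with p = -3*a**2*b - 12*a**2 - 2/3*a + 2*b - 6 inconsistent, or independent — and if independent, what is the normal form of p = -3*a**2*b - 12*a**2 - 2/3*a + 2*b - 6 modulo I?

Adjoining -3*a**2*b - 12*a**2 - 2/3*a + 2*b - 6 makes the ideal the whole ring: the system is inconsistent.

First compute the reduced Gröbner basis of I by Buchberger's algorithm.
f_1 = -9*a**3 + 3*a*b**2 - 8*a*b + b, LT = a**3.
f_2 = -a*b + 2*a + 3/4*b, LT = a*b.
f_3 = 4*a - b, LT = a.

S(f_1,f_2): lcm = a**3*b. S = 2*a**3 + 3/4*a**2*b - 1/3*a*b**3 + 8/9*a*b**2 - 1/9*b**2.
  reduce S modulo (f_1, f_2, f_3):
  remainder -1/4*b**3 + 5/9*b**2 + 803/576*b ≠ 0; add h_4 = -1/4*b**3 + 5/9*b**2 + 803/576*b to the basis.

S(f_1,f_3): lcm = a**3. S = 1/4*a**2*b - 1/3*a*b**2 + 8/9*a*b - 1/9*b.
  reduce S modulo (f_1, f_2, f_3, h_4):
  remainder -1/4*b**2 + 107/192*b ≠ 0; add h_5 = -1/4*b**2 + 107/192*b to the basis.

S(f_2,f_3): lcm = a*b. S = -2*a + 1/4*b**2 - 3/4*b.
  reduce S modulo (f_1, f_2, f_3, h_4, h_5):
  remainder -133/192*b ≠ 0; add h_6 = -133/192*b to the basis.

The other S-polynomials (S(f_1,h_4), S(f_2,h_4), S(f_3,h_4), S(f_1,h_5), S(f_2,h_5), S(f_3,h_5), S(h_4,h_5), S(f_1,h_6), S(f_2,h_6), S(f_3,h_6), S(h_4,h_6), S(h_5,h_6)) all reduce to 0 modulo the current basis, so we have a Gröbner basis.
Inter-reduce: drop elements whose leading term is divisible by another's, tail-reduce, and make monic.
Reduced Gröbner basis: {a, b}.
Label its elements g_1 = a, g_2 = b.

Reduce p = -3*a**2*b - 12*a**2 - 2/3*a + 2*b - 6 modulo G:
  leading term a**2*b: subtract (-3*a*b)·g_1 from -3*a**2*b - 12*a**2 - 2/3*a + 2*b - 6 → -12*a**2 - 2/3*a + 2*b - 6
  leading term a**2: subtract (-12*a)·g_1 from -12*a**2 - 2/3*a + 2*b - 6 → -2/3*a + 2*b - 6
  leading term a: subtract (-2/3)·g_1 from -2/3*a + 2*b - 6 → 2*b - 6
  leading term b: subtract (2)·g_2 from 2*b - 6 → -6
  leading term 1: no divisor's leading term divides it; move -6 to the remainder.
  normal form = -6.
The normal form is nonzero, so p ∉ I. Since p minus its normal form lies in I, I + (p) = I + (r) where r = -6; decide whether this ideal is the whole ring.
Here r = -6 is a nonzero constant, hence a unit: 1 ∈ I + (p), the Gröbner basis of I + (p) is {1}, and the enlarged system has no common solution — adjoining p is inconsistent.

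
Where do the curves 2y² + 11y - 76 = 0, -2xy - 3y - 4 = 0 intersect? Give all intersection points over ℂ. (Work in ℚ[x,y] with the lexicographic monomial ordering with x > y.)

Compute a lex Gröbner basis by Buchberger's algorithm.
f_1 = 2y² + 11y - 76, LT = y².
f_2 = -2xy - 3y - 4, LT = xy.

S(f_1,f_2): lcm = xy². S = 11/2xy - 38x - 3/2y² - 2y.
  leading term xy: subtract (-11/4)·f_2 from 11/2xy - 38x - 3/2y² - 2y → -38x - 3/2y² - 41/4y - 11
  leading term x: no divisor's leading term divides it; move -38x to the remainder.
  leading term y²: subtract (-¾)·f_1 from -3/2y² - 41/4y - 11 → -2y - 68
  leading term y: no divisor's leading term divides it; move -2y to the remainder.
  leading term 1: no divisor's leading term divides it; move -68 to the remainder.
  remainder -38x - 2y - 68 ≠ 0; add h_3 = -38x - 2y - 68 to the basis.

The other S-polynomials (S(f_1,h_3), S(f_2,h_3)) all reduce to 0 modulo the current basis, so we have a Gröbner basis.
Inter-reduce: drop elements whose leading term is divisible by another's, tail-reduce, and make monic.
Reduced Gröbner basis: {x + 1/19y + 34/19, y² + 11/2y - 38}.

A lex Gröbner basis eliminates variables successively. Here y² + 11/2y - 38 depends only on y, with roots {-19/2, 4}; lifting each root through the earlier basis elements recovers the full solutions.
  y = -19/2: the earlier basis element becomes x + 49/38 = 0, giving x = -49/38 — point (-49/38, -19/2).
  y = 4: the earlier basis element becomes x + 2 = 0, giving x = -2 — point (-2, 4).
Substituting each solution back into the original system confirms all equations vanish.

{(-49/38, -19/2), (-2, 4)}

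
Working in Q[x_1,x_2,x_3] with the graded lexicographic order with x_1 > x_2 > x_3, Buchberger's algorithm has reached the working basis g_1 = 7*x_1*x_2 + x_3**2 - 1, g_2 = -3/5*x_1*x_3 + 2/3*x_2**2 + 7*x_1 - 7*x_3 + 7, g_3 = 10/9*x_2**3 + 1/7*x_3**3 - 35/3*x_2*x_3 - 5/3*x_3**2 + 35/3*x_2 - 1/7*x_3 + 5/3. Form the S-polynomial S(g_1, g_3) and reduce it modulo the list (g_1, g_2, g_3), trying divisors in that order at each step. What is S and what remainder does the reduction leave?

lcm(LM(g_1), LM(g_3)) = x_1*x_2**3.
S = (lcm/LT(g_1))·g_1 − (lcm/LT(g_3))·g_3 = -9/70*x_1*x_3**3 + 1/7*x_2**2*x_3**2 + 21/2*x_1*x_2*x_3 + 3/2*x_1*x_3**2 - 21/2*x_1*x_2 + 9/70*x_1*x_3 - 1/7*x_2**2 - 3/2*x_1.
Reduce S modulo (g_1, g_2, g_3) in that order:
  leading term x_1*x_3**3: subtract (3/14*x_3**2)·g_2 from -9/70*x_1*x_3**3 + 1/7*x_2**2*x_3**2 + 21/2*x_1*x_2*x_3 + 3/2*x_1*x_3**2 - 21/2*x_1*x_2 + 9/70*x_1*x_3 - 1/7*x_2**2 - 3/2*x_1 → 21/2*x_1*x_2*x_3 + 3/2*x_3**3 - 21/2*x_1*x_2 + 9/70*x_1*x_3 - 1/7*x_2**2 - 3/2*x_3**2 - 3/2*x_1
  leading term x_1*x_2*x_3: subtract (3/2*x_3)·g_1 from 21/2*x_1*x_2*x_3 + 3/2*x_3**3 - 21/2*x_1*x_2 + 9/70*x_1*x_3 - 1/7*x_2**2 - 3/2*x_3**2 - 3/2*x_1 → -21/2*x_1*x_2 + 9/70*x_1*x_3 - 1/7*x_2**2 - 3/2*x_3**2 - 3/2*x_1 + 3/2*x_3
  leading term x_1*x_2: subtract (-3/2)·g_1 from -21/2*x_1*x_2 + 9/70*x_1*x_3 - 1/7*x_2**2 - 3/2*x_3**2 - 3/2*x_1 + 3/2*x_3 → 9/70*x_1*x_3 - 1/7*x_2**2 - 3/2*x_1 + 3/2*x_3 - 3/2
  leading term x_1*x_3: subtract (-3/14)·g_2 from 9/70*x_1*x_3 - 1/7*x_2**2 - 3/2*x_1 + 3/2*x_3 - 3/2 → 0
The remainder is 0, so this S-polynomial contributes no new basis element.

S(g_1, g_3) = -9/70*x_1*x_3**3 + 1/7*x_2**2*x_3**2 + 21/2*x_1*x_2*x_3 + 3/2*x_1*x_3**2 - 21/2*x_1*x_2 + 9/70*x_1*x_3 - 1/7*x_2**2 - 3/2*x_1; remainder on division = 0.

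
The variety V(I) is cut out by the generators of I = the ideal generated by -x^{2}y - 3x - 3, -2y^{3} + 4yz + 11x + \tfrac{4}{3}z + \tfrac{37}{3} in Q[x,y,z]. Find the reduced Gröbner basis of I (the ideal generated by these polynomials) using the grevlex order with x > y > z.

G = {x^{3} + \tfrac{6}{11}xy^{2} + \tfrac{4}{33}x^{2}z + \tfrac{37}{33}x^{2} + \tfrac{6}{11}y^{2} - \tfrac{12}{11}xz - \tfrac{12}{11}z, x^{2}y + 3x + 3, y^{3} - 2yz - \tfrac{11}{2}x - \tfrac{2}{3}z - \tfrac{37}{6}}

f_1 = -x^{2}y - 3x - 3, LT = x^{2}y.
f_2 = -2y^{3} + 4yz + 11x + \tfrac{4}{3}z + \tfrac{37}{3}, LT = y^{3}.

S(f_1,f_2): lcm = x^{2}y^{3}. S = 2x^{2}yz + \tfrac{11}{2}x^{3} + 3xy^{2} + \tfrac{2}{3}x^{2}z + \tfrac{37}{6}x^{2} + 3y^{2}.
  reduce S modulo (f_1, f_2):
  remainder \tfrac{11}{2}x^{3} + 3xy^{2} + \tfrac{2}{3}x^{2}z + \tfrac{37}{6}x^{2} + 3y^{2} - 6xz - 6z ≠ 0; add g_3 = \tfrac{11}{2}x^{3} + 3xy^{2} + \tfrac{2}{3}x^{2}z + \tfrac{37}{6}x^{2} + 3y^{2} - 6xz - 6z to the basis.

The other S-polynomials (S(f_1,g_3), S(f_2,g_3)) all reduce to 0 modulo the current basis, so we have a Gröbner basis.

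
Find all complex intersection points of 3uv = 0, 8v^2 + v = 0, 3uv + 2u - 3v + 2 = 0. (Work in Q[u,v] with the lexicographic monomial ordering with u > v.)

{(-1, 0)}

Compute a lex Gröbner basis by Buchberger's algorithm.
f_1 = 3uv, LT = uv.
f_2 = 8v^2 + v, LT = v^2.
f_3 = 3uv + 2u - 3v + 2, LT = uv.

S(f_1,f_2): lcm = uv^2. S = -1/8uv.
  leading term uv: subtract (-1/24)·f_1 from -1/8uv → 0
  remainder 0.

S(f_1,f_3): lcm = uv. S = -2/3u + v - 2/3.
  leading term u: no divisor's leading term divides it; move -2/3u to the remainder.
  leading term v: no divisor's leading term divides it; move v to the remainder.
  leading term 1: no divisor's leading term divides it; move -2/3 to the remainder.
  remainder -2/3u + v - 2/3 ≠ 0; add h_4 = -2/3u + v - 2/3 to the basis.

S(f_2,f_3): lcm = uv^2. S = -13/24uv + v^2 - 2/3v.
  leading term uv: subtract (-13/72)·f_1 from -13/24uv + v^2 - 2/3v → v^2 - 2/3v
  leading term v^2: subtract (1/8)·f_2 from v^2 - 2/3v → -19/24v
  leading term v: no divisor's leading term divides it; move -19/24v to the remainder.
  remainder -19/24v ≠ 0; add h_5 = -19/24v to the basis.

S(f_1,h_4): lcm = uv. S = 3/2v^2 - v.
  leading term v^2: subtract (3/16)·f_2 from 3/2v^2 - v → -19/16v
  leading term v: subtract (3/2)·h_5 from -19/16v → 0
  remainder 0.

S(f_2,h_4): leading monomials are coprime, so the S-polynomial reduces to 0 (Buchberger's first criterion).
S(f_3,h_4): lcm = uv. S = 2/3u + 3/2v^2 - 2v + 2/3.
  leading term u: subtract (-1)·h_4 from 2/3u + 3/2v^2 - 2v + 2/3 → 3/2v^2 - v
  leading term v^2: subtract (3/16)·f_2 from 3/2v^2 - v → -19/16v
  leading term v: subtract (3/2)·h_5 from -19/16v → 0
  remainder 0.

S(f_1,h_5): lcm = uv. S = 0.
  remainder 0.

S(f_2,h_5): lcm = v^2. S = 1/8v.
  leading term v: subtract (-3/19)·h_5 from 1/8v → 0
  remainder 0.

S(f_3,h_5): lcm = uv. S = 2/3u - v + 2/3.
  leading term u: subtract (-1)·h_4 from 2/3u - v + 2/3 → 0
  remainder 0.

S(h_4,h_5): leading monomials are coprime, so the S-polynomial reduces to 0 (Buchberger's first criterion).
Every S-polynomial of the final basis reduces to 0, so we have a Gröbner basis.
Inter-reduce: drop elements whose leading term is divisible by another's, tail-reduce, and make monic.
Reduced Gröbner basis: {u + 1, v}.

From the last basis element, v = 0, so v takes values in {0}. Each choice, substituted upward through the basis, yields the corresponding point(s) of the solution set.
  v = 0: the earlier basis element becomes u + 1 = 0, giving u = -1 — point (-1, 0).
Each listed point satisfies every original equation (direct substitution).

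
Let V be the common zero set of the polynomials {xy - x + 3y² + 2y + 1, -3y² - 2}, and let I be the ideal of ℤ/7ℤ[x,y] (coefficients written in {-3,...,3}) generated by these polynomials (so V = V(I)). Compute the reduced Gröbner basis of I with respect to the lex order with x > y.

G = {x - 2y, y² + 3}

f_1 = xy - x + 3y² + 2y + 1, LT = xy.
f_2 = -3y² - 2, LT = y².

S(f_1,f_2): lcm = xy². S = -xy - 3x + 3y³ + 2y² + y.
  leading term xy: subtract (-1)·f_1 from -xy - 3x + 3y³ + 2y² + y → 3x + 3y³ - 2y² + 3y + 1
  leading term x: no divisor's leading term divides it; move 3x to the remainder.
  leading term y³: subtract (-y)·f_2 from 3y³ - 2y² + 3y + 1 → -2y² + y + 1
  leading term y²: subtract (3)·f_2 from -2y² + y + 1 → y
  leading term y: no divisor's leading term divides it; move y to the remainder.
  remainder 3x + y ≠ 0; add g_3 = 3x + y to the basis.

The other S-polynomials (S(f_1,g_3), S(f_2,g_3)) all reduce to 0 modulo the current basis, so we have a Gröbner basis.
Inter-reduce: drop elements whose leading term is divisible by another's, tail-reduce, and make monic.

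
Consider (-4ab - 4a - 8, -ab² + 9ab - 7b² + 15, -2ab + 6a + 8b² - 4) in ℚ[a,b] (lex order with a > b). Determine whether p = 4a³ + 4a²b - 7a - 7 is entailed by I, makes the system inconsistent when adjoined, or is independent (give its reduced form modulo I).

4a³ + 4a²b - 7a - 7 lies in I (it reduces to 0).

First compute the reduced Gröbner basis of I by Buchberger's algorithm.
f_1 = -4ab - 4a - 8, LT = ab.
f_2 = -ab² + 9ab - 7b² + 15, LT = ab².
f_3 = -2ab + 6a + 8b² - 4, LT = ab.

S(f_1,f_2): lcm = ab². S = 10ab - 7b² + 2b + 15.
  leading term ab: subtract (-5/2)·f_1 from 10ab - 7b² + 2b + 15 → -10a - 7b² + 2b - 5
  leading term a: no divisor's leading term divides it; move -10a to the remainder.
  leading term b²: no divisor's leading term divides it; move -7b² to the remainder.
  leading term b: no divisor's leading term divides it; move 2b to the remainder.
  leading term 1: no divisor's leading term divides it; move -5 to the remainder.
  remainder -10a - 7b² + 2b - 5 ≠ 0; add h_4 = -10a - 7b² + 2b - 5 to the basis.

S(f_1,f_3): lcm = ab. S = 4a + 4b².
  leading term a: subtract (-⅖)·h_4 from 4a + 4b² → 6/5b² + ⅘b - 2
  leading term b²: no divisor's leading term divides it; move 6/5b² to the remainder.
  leading term b: no divisor's leading term divides it; move ⅘b to the remainder.
  leading term 1: no divisor's leading term divides it; move -2 to the remainder.
  remainder 6/5b² + ⅘b - 2 ≠ 0; add h_5 = 6/5b² + ⅘b - 2 to the basis.

S(f_2,f_3): lcm = ab². S = -6ab + 4b³ + 7b² - 2b - 15.
  leading term ab: subtract (3/2)·f_1 from -6ab + 4b³ + 7b² - 2b - 15 → 6a + 4b³ + 7b² - 2b - 3
  leading term a: subtract (-⅗)·h_4 from 6a + 4b³ + 7b² - 2b - 3 → 4b³ + 14/5b² - ⅘b - 6
  leading term b³: subtract (10/3b)·h_5 from 4b³ + 14/5b² - ⅘b - 6 → 2/15b² + 88/15b - 6
  leading term b²: subtract (1/9)·h_5 from 2/15b² + 88/15b - 6 → 52/9b - 52/9
  leading term b: no divisor's leading term divides it; move 52/9b to the remainder.
  leading term 1: no divisor's leading term divides it; move -52/9 to the remainder.
  remainder 52/9b - 52/9 ≠ 0; add h_6 = 52/9b - 52/9 to the basis.

The other S-polynomials (S(f_1,h_4), S(f_2,h_4), S(f_3,h_4), S(f_1,h_5), S(f_2,h_5), S(f_3,h_5), S(h_4,h_5), S(f_1,h_6), S(f_2,h_6), S(f_3,h_6), S(h_4,h_6), S(h_5,h_6)) all reduce to 0 modulo the current basis, so we have a Gröbner basis.
Inter-reduce: drop elements whose leading term is divisible by another's, tail-reduce, and make monic.
Reduced Gröbner basis: {a + 1, b - 1}.
Label its elements g_1 = a + 1, g_2 = b - 1.

Reduce p = 4a³ + 4a²b - 7a - 7 modulo G:
  leading term a³: subtract (4a²)·g_1 from 4a³ + 4a²b - 7a - 7 → 4a²b - 4a² - 7a - 7
  leading term a²b: subtract (4ab)·g_1 from 4a²b - 4a² - 7a - 7 → -4a² - 4ab - 7a - 7
  leading term a²: subtract (-4a)·g_1 from -4a² - 4ab - 7a - 7 → -4ab - 3a - 7
  leading term ab: subtract (-4b)·g_1 from -4ab - 3a - 7 → -3a + 4b - 7
  leading term a: subtract (-3)·g_1 from -3a + 4b - 7 → 4b - 4
  leading term b: subtract (4)·g_2 from 4b - 4 → 0
  normal form = 0.
Since the normal form is 0, p ∈ I.

The remainder on division by a Gröbner basis is unique — it is the normal form.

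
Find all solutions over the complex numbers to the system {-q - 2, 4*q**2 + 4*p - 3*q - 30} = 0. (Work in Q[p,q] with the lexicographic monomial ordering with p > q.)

{(2, -2)}

Compute a lex Gröbner basis by Buchberger's algorithm.
f_1 = -q - 2, LT = q.
f_2 = 4*p + 4*q**2 - 3*q - 30, LT = p.

The S-polynomials (S(f_1,f_2)) all reduce to 0 modulo the current basis, so we have a Gröbner basis.
Inter-reduce: drop elements whose leading term is divisible by another's, tail-reduce, and make monic.
Reduced Gröbner basis: {p - 2, q + 2}.

The lex basis is triangular: the last element involves only q. Solving q + 2 = 0 gives q ∈ {-2}; substituting each value into the earlier elements determines the remaining variables.
  q = -2: the earlier basis element becomes p - 2 = 0, giving p = 2 — point (2, -2).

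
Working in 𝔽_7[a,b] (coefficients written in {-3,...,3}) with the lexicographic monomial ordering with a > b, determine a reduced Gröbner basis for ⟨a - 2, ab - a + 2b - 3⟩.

G = {a - 2, b - 3}

f_1 = a - 2, LT = a.
f_2 = ab - a + 2b - 3, LT = ab.

S(f_1,f_2): lcm = ab. S = a + 3b + 3.
  leading term a: subtract (1)·f_1 from a + 3b + 3 → 3b - 2
  leading term b: no divisor's leading term divides it; move 3b to the remainder.
  leading term 1: no divisor's leading term divides it; move -2 to the remainder.
  remainder 3b - 2 ≠ 0; add g_3 = 3b - 2 to the basis.

The other S-polynomials (S(f_1,g_3), S(f_2,g_3)) all reduce to 0 modulo the current basis, so we have a Gröbner basis.
Inter-reduce: drop elements whose leading term is divisible by another's, tail-reduce, and make monic.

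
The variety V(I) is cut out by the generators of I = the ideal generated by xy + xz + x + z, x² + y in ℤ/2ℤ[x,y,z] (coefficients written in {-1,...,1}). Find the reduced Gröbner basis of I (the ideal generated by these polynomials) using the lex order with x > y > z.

G = {x² + y, xy + x + y² + yz + y + z, xz + y² + yz + y, y³ + yz² + y + z²}

This is the nonlinear analogue of row-reducing a linear system.

f_1 = xy + xz + x + z, LT = xy.
f_2 = x² + y, LT = x².

S(f_1,f_2): lcm = x²y. S = x²z + x² + xz + y².
  reduce S modulo (f_1, f_2):
  remainder xz + y² + yz + y ≠ 0; add g_3 = xz + y² + yz + y to the basis.

S(f_1,g_3): lcm = xyz. S = xz² + xz + y³ + y²z + y² + z².
  reduce S modulo (f_1, f_2, g_3):
  remainder y³ + yz² + y + z² ≠ 0; add g_4 = y³ + yz² + y + z² to the basis.

The other S-polynomials (S(f_2,g_3), S(f_1,g_4), S(f_2,g_4), S(g_3,g_4)) all reduce to 0 modulo the current basis, so we have a Gröbner basis.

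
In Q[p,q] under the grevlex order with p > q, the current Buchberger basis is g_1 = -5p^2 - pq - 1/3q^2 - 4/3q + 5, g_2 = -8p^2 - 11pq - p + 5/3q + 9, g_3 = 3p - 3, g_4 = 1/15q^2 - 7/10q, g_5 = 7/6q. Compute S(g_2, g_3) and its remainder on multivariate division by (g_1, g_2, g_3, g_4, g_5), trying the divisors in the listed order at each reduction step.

S(g_2, g_3) = 11/8pq + 9/8p - 5/24q - 9/8; remainder on division = 0.

lcm(LM(g_2), LM(g_3)) = p^2.
S = (lcm/LT(g_2))·g_2 − (lcm/LT(g_3))·g_3 = 11/8pq + 9/8p - 5/24q - 9/8.
Reduce S modulo (g_1, g_2, g_3, g_4, g_5) in that order:
  leading term pq: subtract (11/24q)·g_3 from 11/8pq + 9/8p - 5/24q - 9/8 → 9/8p + 7/6q - 9/8
  leading term p: subtract (3/8)·g_3 from 9/8p + 7/6q - 9/8 → 7/6q
  leading term q: subtract (1)·g_5 from 7/6q → 0
The remainder is 0, so this S-polynomial contributes no new basis element.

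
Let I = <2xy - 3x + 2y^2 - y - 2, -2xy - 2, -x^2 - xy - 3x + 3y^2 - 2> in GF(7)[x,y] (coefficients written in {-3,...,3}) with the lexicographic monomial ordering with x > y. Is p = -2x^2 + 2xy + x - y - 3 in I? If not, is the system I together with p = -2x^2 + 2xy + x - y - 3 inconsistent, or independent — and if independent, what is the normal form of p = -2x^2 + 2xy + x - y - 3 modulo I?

Adjoining -2x^2 + 2xy + x - y - 3 makes the ideal the whole ring: the system is inconsistent.

First compute the reduced Gröbner basis of I by Buchberger's algorithm.
f_1 = 2xy - 3x + 2y^2 - y - 2, LT = xy.
f_2 = -2xy - 2, LT = xy.
f_3 = -x^2 - xy - 3x + 3y^2 - 2, LT = x^2.

S(f_1,f_2): lcm = xy. S = 2x + y^2 + 3y - 2.
  reduce S modulo (f_1, f_2, f_3):
  remainder 2x + y^2 + 3y - 2 ≠ 0; add h_4 = 2x + y^2 + 3y - 2 to the basis.

S(f_1,f_3): lcm = x^2y. S = 2x^2 - x + 3y^3 - 2y.
  reduce S modulo (f_1, f_2, f_3, h_4):
  remainder 3y^3 - y^2 - 2y - 2 ≠ 0; add h_5 = 3y^3 - y^2 - 2y - 2 to the basis.

S(f_2,f_3): lcm = x^2y. S = -xy^2 - 3xy + x + 3y^3 - 2y.
  reduce S modulo (f_1, f_2, f_3, h_4, h_5):
  remainder -2y^2 - 3y ≠ 0; add h_6 = -2y^2 - 3y to the basis.

S(f_1,h_4): lcm = xy. S = 2x + 3y^3 + 3y^2 - 3y - 1.
  reduce S modulo (f_1, f_2, f_3, h_4, h_5, h_6):
  remainder 2y + 3 ≠ 0; add h_7 = 2y + 3 to the basis.

The other S-polynomials (S(f_2,h_4), S(f_3,h_4), S(f_1,h_5), S(f_2,h_5), S(f_3,h_5), S(h_4,h_5), S(f_1,h_6), S(f_2,h_6), S(f_3,h_6), S(h_4,h_6), S(h_5,h_6), S(f_1,h_7), S(f_2,h_7), S(f_3,h_7), S(h_4,h_7), S(h_5,h_7), S(h_6,h_7)) all reduce to 0 modulo the current basis, so we have a Gröbner basis.
Inter-reduce: drop elements whose leading term is divisible by another's, tail-reduce, and make monic.
Reduced Gröbner basis: {x - 3, y - 2}.
Label its elements g_1 = x - 3, g_2 = y - 2.

Reduce p = -2x^2 + 2xy + x - y - 3 modulo G:
  leading term x^2: subtract (-2x)·g_1 from -2x^2 + 2xy + x - y - 3 → 2xy + 2x - y - 3
  leading term xy: subtract (2y)·g_1 from 2xy + 2x - y - 3 → 2x - 2y - 3
  leading term x: subtract (2)·g_1 from 2x - 2y - 3 → -2y + 3
  leading term y: subtract (-2)·g_2 from -2y + 3 → -1
  leading term 1: no divisor's leading term divides it; move -1 to the remainder.
  normal form = -1.
The normal form is nonzero, so p ∉ I. Since p minus its normal form lies in I, I + (p) = I + (r) where r = -1; decide whether this ideal is the whole ring.
Here r = -1 is a nonzero constant, hence a unit: 1 ∈ I + (p), the Gröbner basis of I + (p) is {1}, and the enlarged system has no common solution — adjoining p is inconsistent.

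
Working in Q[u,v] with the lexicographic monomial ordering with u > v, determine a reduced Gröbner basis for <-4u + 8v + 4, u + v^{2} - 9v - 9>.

f_1 = -4u + 8v + 4, LT = u.
f_2 = u + v^{2} - 9v - 9, LT = u.

S(f_1,f_2): lcm = u. S = -v^{2} + 7v + 8.
  reduce S modulo (f_1, f_2):
  remainder -v^{2} + 7v + 8 ≠ 0; add g_3 = -v^{2} + 7v + 8 to the basis.

The other S-polynomials (S(f_1,g_3), S(f_2,g_3)) all reduce to 0 modulo the current basis, so we have a Gröbner basis.
Inter-reduce: drop elements whose leading term is divisible by another's, tail-reduce, and make monic.

G = {u - 2v - 1, v^{2} - 7v - 8}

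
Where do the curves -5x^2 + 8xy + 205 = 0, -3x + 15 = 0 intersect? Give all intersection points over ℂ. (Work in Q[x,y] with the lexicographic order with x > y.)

Compute a lex Gröbner basis by Buchberger's algorithm.
f_1 = -5x^2 + 8xy + 205, LT = x^2.
f_2 = -3x + 15, LT = x.

S(f_1,f_2): lcm = x^2. S = -8/5xy + 5x - 41.
  leading term xy: subtract (8/15y)·f_2 from -8/5xy + 5x - 41 → 5x - 8y - 41
  leading term x: subtract (-5/3)·f_2 from 5x - 8y - 41 → -8y - 16
  leading term y: no divisor's leading term divides it; move -8y to the remainder.
  leading term 1: no divisor's leading term divides it; move -16 to the remainder.
  remainder -8y - 16 ≠ 0; add h_3 = -8y - 16 to the basis.

The other S-polynomials (S(f_1,h_3), S(f_2,h_3)) all reduce to 0 modulo the current basis, so we have a Gröbner basis.
Inter-reduce: drop elements whose leading term is divisible by another's, tail-reduce, and make monic.
Reduced Gröbner basis: {x - 5, y + 2}.

The lex basis is triangular: the last element involves only y. Solving y + 2 = 0 gives y ∈ {-2}; substituting each value into the earlier elements determines the remaining variables.
  y = -2: the earlier basis element becomes x - 5 = 0, giving x = 5 — point (5, -2).
Check: every point annihilates each of the original generators.

{(5, -2)}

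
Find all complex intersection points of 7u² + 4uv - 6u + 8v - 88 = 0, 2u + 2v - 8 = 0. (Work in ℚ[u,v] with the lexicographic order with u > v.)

{(4, 0), (-14/3, 26/3)}

Compute a lex Gröbner basis by Buchberger's algorithm.
f_1 = 7u² + 4uv - 6u + 8v - 88, LT = u².
f_2 = 2u + 2v - 8, LT = u.

S(f_1,f_2): lcm = u². S = -3/7uv + 22/7u + 8/7v - 88/7.
  leading term uv: subtract (-3/14v)·f_2 from -3/7uv + 22/7u + 8/7v - 88/7 → 22/7u + 3/7v² - 4/7v - 88/7
  leading term u: subtract (11/7)·f_2 from 22/7u + 3/7v² - 4/7v - 88/7 → 3/7v² - 26/7v
  leading term v²: no divisor's leading term divides it; move 3/7v² to the remainder.
  leading term v: no divisor's leading term divides it; move -26/7v to the remainder.
  remainder 3/7v² - 26/7v ≠ 0; add h_3 = 3/7v² - 26/7v to the basis.

S(f_1,h_3): leading monomials are coprime, so the S-polynomial reduces to 0 (Buchberger's first criterion).
S(f_2,h_3): leading monomials are coprime, so the S-polynomial reduces to 0 (Buchberger's first criterion).
Every S-polynomial of the final basis reduces to 0, so we have a Gröbner basis.
Inter-reduce: drop elements whose leading term is divisible by another's, tail-reduce, and make monic.
Reduced Gröbner basis: {u + v - 4, v² - 26/3v}.

Elimination: the polynomial v² - 26/3v lies in the elimination ideal for v, so v ∈ {0, 26/3}. For each such v, the remaining basis elements (now univariate) give the rest of the solution.
  v = 0: the earlier basis element becomes u - 4 = 0, giving u = 4 — point (4, 0).
  v = 26/3: the earlier basis element becomes u + 14/3 = 0, giving u = -14/3 — point (-14/3, 26/3).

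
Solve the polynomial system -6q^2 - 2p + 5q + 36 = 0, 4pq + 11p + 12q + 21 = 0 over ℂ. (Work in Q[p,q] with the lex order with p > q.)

{(1, -2), (-297/32 - 3*sqrt(5257)/32, 1/24 - sqrt(5257)/24), (-297/32 + 3*sqrt(5257)/32, 1/24 + sqrt(5257)/24)}

Compute a lex Gröbner basis by Buchberger's algorithm.
f_1 = -2p - 6q^2 + 5q + 36, LT = p.
f_2 = 4pq + 11p + 12q + 21, LT = pq.

S(f_1,f_2): lcm = pq. S = -11/4p + 3q^3 - 5/2q^2 - 21q - 21/4.
  leading term p: subtract (11/8)·f_1 from -11/4p + 3q^3 - 5/2q^2 - 21q - 21/4 → 3q^3 + 23/4q^2 - 223/8q - 219/4
  leading term q^3: no divisor's leading term divides it; move 3q^3 to the remainder.
  leading term q^2: no divisor's leading term divides it; move 23/4q^2 to the remainder.
  leading term q: no divisor's leading term divides it; move -223/8q to the remainder.
  leading term 1: no divisor's leading term divides it; move -219/4 to the remainder.
  remainder 3q^3 + 23/4q^2 - 223/8q - 219/4 ≠ 0; add h_3 = 3q^3 + 23/4q^2 - 223/8q - 219/4 to the basis.

The other S-polynomials (S(f_1,h_3), S(f_2,h_3)) all reduce to 0 modulo the current basis, so we have a Gröbner basis.
Inter-reduce: drop elements whose leading term is divisible by another's, tail-reduce, and make monic.
Reduced Gröbner basis: {p + 3q^2 - 5/2q - 18, q^3 + 23/12q^2 - 223/24q - 73/4}.

Since the basis is lex-ordered, q^3 + 23/12q^2 - 223/24q - 73/4 is univariate in q. Its roots are {-2, 1/24 - sqrt(5257)/24, 1/24 + sqrt(5257)/24}. Back-substituting each root into the other basis elements fixes the other coordinates.
  q = -2: the earlier basis element becomes p - 1 = 0, giving p = 1 — point (1, -2).
  q = 1/24 - sqrt(5257)/24: the earlier basis element becomes p + 3*sqrt(5257)/32 + 297/32 = 0, giving p = -297/32 - 3*sqrt(5257)/32 — point (-297/32 - 3*sqrt(5257)/32, 1/24 - sqrt(5257)/24).
  q = 1/24 + sqrt(5257)/24: the earlier basis element becomes p - 3*sqrt(5257)/32 + 297/32 = 0, giving p = -297/32 + 3*sqrt(5257)/32 — point (-297/32 + 3*sqrt(5257)/32, 1/24 + sqrt(5257)/24).
Check: every point annihilates each of the original generators.
Zero-dimensionality of the ideal guarantees finitely many solutions over ℂ.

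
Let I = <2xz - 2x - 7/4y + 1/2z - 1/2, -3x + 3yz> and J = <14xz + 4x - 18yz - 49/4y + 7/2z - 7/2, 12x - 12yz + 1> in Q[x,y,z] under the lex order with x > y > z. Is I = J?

No, the ideals differ.

Equality of ideals is decidable: compute both reduced Gröbner bases (unique for the ordering) and check whether they agree.
Buchberger on the first generating set:
f_1 = 2xz - 2x - 7/4y + 1/2z - 1/2, LT = xz.
f_2 = -3x + 3yz, LT = x.

S(f_1,f_2): lcm = xz. S = -x + yz^2 - 7/8y + 1/4z - 1/4.
  leading term x: subtract (1/3)·f_2 from -x + yz^2 - 7/8y + 1/4z - 1/4 → yz^2 - yz - 7/8y + 1/4z - 1/4
  leading term yz^2: no divisor's leading term divides it; move yz^2 to the remainder.
  leading term yz: no divisor's leading term divides it; move -yz to the remainder.
  leading term y: no divisor's leading term divides it; move -7/8y to the remainder.
  leading term z: no divisor's leading term divides it; move 1/4z to the remainder.
  leading term 1: no divisor's leading term divides it; move -1/4 to the remainder.
  remainder yz^2 - yz - 7/8y + 1/4z - 1/4 ≠ 0; add g_3 = yz^2 - yz - 7/8y + 1/4z - 1/4 to the basis.

S(f_1,g_3): lcm = xyz^2. S = 7/8xy - 1/4xz + 1/4x - 7/8y^2z + 1/4yz^2 - 1/4yz.
  leading term xy: subtract (-7/24y)·f_2 from 7/8xy - 1/4xz + 1/4x - 7/8y^2z + 1/4yz^2 - 1/4yz → -1/4xz + 1/4x + 1/4yz^2 - 1/4yz
  leading term xz: subtract (-1/8)·f_1 from -1/4xz + 1/4x + 1/4yz^2 - 1/4yz → 1/4yz^2 - 1/4yz - 7/32y + 1/16z - 1/16
  leading term yz^2: subtract (1/4)·g_3 from 1/4yz^2 - 1/4yz - 7/32y + 1/16z - 1/16 → 0
  remainder 0.

S(f_2,g_3): leading monomials are coprime, so the S-polynomial reduces to 0 (Buchberger's first criterion).
Every S-polynomial of the final basis reduces to 0, so we have a Gröbner basis.
Inter-reduce: drop elements whose leading term is divisible by another's, tail-reduce, and make monic.
Reduced Gröbner basis: {x - yz, yz^2 - yz - 7/8y + 1/4z - 1/4}.

Buchberger on the second generating set:
h_1 = 14xz + 4x - 18yz - 49/4y + 7/2z - 7/2, LT = xz.
h_2 = 12x - 12yz + 1, LT = x.

S(h_1,h_2): lcm = xz. S = 2/7x + yz^2 - 9/7yz - 7/8y + 1/6z - 1/4.
  leading term x: subtract (1/42)·h_2 from 2/7x + yz^2 - 9/7yz - 7/8y + 1/6z - 1/4 → yz^2 - yz - 7/8y + 1/6z - 23/84
  leading term yz^2: no divisor's leading term divides it; move yz^2 to the remainder.
  leading term yz: no divisor's leading term divides it; move -yz to the remainder.
  leading term y: no divisor's leading term divides it; move -7/8y to the remainder.
  leading term z: no divisor's leading term divides it; move 1/6z to the remainder.
  leading term 1: no divisor's leading term divides it; move -23/84 to the remainder.
  remainder yz^2 - yz - 7/8y + 1/6z - 23/84 ≠ 0; add k_3 = yz^2 - yz - 7/8y + 1/6z - 23/84 to the basis.

S(h_1,k_3): lcm = xyz^2. S = 9/7xyz + 7/8xy - 1/6xz + 23/84x - 9/7y^2z^2 - 7/8y^2z + 1/4yz^2 - 1/4yz.
  leading term xyz: subtract (9/98y)·h_1 from 9/7xyz + 7/8xy - 1/6xz + 23/84x - 9/7y^2z^2 - 7/8y^2z + 1/4yz^2 - 1/4yz → 199/392xy - 1/6xz + 23/84x - 9/7y^2z^2 + 305/392y^2z + 9/8y^2 + 1/4yz^2 - 4/7yz + 9/28y
  leading term xy: subtract (199/4704y)·h_2 from 199/392xy - 1/6xz + 23/84x - 9/7y^2z^2 + 305/392y^2z + 9/8y^2 + 1/4yz^2 - 4/7yz + 9/28y → -1/6xz + 23/84x - 9/7y^2z^2 + 9/7y^2z + 9/8y^2 + 1/4yz^2 - 4/7yz + 1313/4704y
  leading term xz: subtract (-1/84)·h_1 from -1/6xz + 23/84x - 9/7y^2z^2 + 9/7y^2z + 9/8y^2 + 1/4yz^2 - 4/7yz + 1313/4704y → 9/28x - 9/7y^2z^2 + 9/7y^2z + 9/8y^2 + 1/4yz^2 - 11/14yz + 209/1568y + 1/24z - 1/24
  leading term x: subtract (3/112)·h_2 from 9/28x - 9/7y^2z^2 + 9/7y^2z + 9/8y^2 + 1/4yz^2 - 11/14yz + 209/1568y + 1/24z - 1/24 → -9/7y^2z^2 + 9/7y^2z + 9/8y^2 + 1/4yz^2 - 13/28yz + 209/1568y + 1/24z - 23/336
  leading term y^2z^2: subtract (-9/7y)·k_3 from -9/7y^2z^2 + 9/7y^2z + 9/8y^2 + 1/4yz^2 - 13/28yz + 209/1568y + 1/24z - 23/336 → 1/4yz^2 - 1/4yz - 7/32y + 1/24z - 23/336
  leading term yz^2: subtract (1/4)·k_3 from 1/4yz^2 - 1/4yz - 7/32y + 1/24z - 23/336 → 0
  remainder 0.

S(h_2,k_3): leading monomials are coprime, so the S-polynomial reduces to 0 (Buchberger's first criterion).
Every S-polynomial of the final basis reduces to 0, so we have a Gröbner basis.
Inter-reduce: drop elements whose leading term is divisible by another's, tail-reduce, and make monic.
Reduced Gröbner basis: {x - yz + 1/12, yz^2 - yz - 7/8y + 1/6z - 23/84}.

These differ, so the ideals are not equal.
The choice of monomial ordering does not affect the verdict — as long as both bases are computed under the same ordering, their equality decides ideal equality.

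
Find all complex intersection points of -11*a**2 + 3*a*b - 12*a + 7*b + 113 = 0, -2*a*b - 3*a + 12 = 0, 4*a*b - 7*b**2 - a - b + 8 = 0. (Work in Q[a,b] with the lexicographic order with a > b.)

{(-4, -3)}

Compute a lex Gröbner basis by Buchberger's algorithm.
f_1 = -11*a**2 + 3*a*b - 12*a + 7*b + 113, LT = a**2.
f_2 = -2*a*b - 3*a + 12, LT = a*b.
f_3 = 4*a*b - a - 7*b**2 - b + 8, LT = a*b.

S(f_1,f_2): lcm = a**2*b. S = -3/2*a**2 - 3/11*a*b**2 + 12/11*a*b + 6*a - 7/11*b**2 - 113/11*b.
  reduce S modulo (f_1, f_2, f_3):
  remainder 6*a - 7/11*b**2 - 283/22*b - 195/22 ≠ 0; add h_4 = 6*a - 7/11*b**2 - 283/22*b - 195/22 to the basis.

S(f_1,f_3): lcm = a**2*b. S = 1/4*a**2 + 65/44*a*b**2 + 59/44*a*b - 2*a - 7/11*b**2 - 113/11*b.
  reduce S modulo (f_1, f_2, f_3, h_4):
  remainder -791/1056*b**2 - 7451/2112*b - 2705/704 ≠ 0; add h_5 = -791/1056*b**2 - 7451/2112*b - 2705/704 to the basis.

S(f_2,f_3): lcm = a*b. S = 7/4*a + 7/4*b**2 + 1/4*b - 8.
  reduce S modulo (f_1, f_2, f_3, h_4, h_5):
  remainder -50859/9944*b - 152577/9944 ≠ 0; add h_6 = -50859/9944*b - 152577/9944 to the basis.

The other S-polynomials (S(f_1,h_4), S(f_2,h_4), S(f_3,h_4), S(f_1,h_5), S(f_2,h_5), S(f_3,h_5), S(h_4,h_5), S(f_1,h_6), S(f_2,h_6), S(f_3,h_6), S(h_4,h_6), S(h_5,h_6)) all reduce to 0 modulo the current basis, so we have a Gröbner basis.
Inter-reduce: drop elements whose leading term is divisible by another's, tail-reduce, and make monic.
Reduced Gröbner basis: {a + 4, b + 3}.

From the last basis element, b + 3 = 0, so b takes values in {-3}. Each choice, substituted upward through the basis, yields the corresponding point(s) of the solution set.
  b = -3: the earlier basis element becomes a + 4 = 0, giving a = -4 — point (-4, -3).
This is the nonlinear analogue of row-reducing a linear system.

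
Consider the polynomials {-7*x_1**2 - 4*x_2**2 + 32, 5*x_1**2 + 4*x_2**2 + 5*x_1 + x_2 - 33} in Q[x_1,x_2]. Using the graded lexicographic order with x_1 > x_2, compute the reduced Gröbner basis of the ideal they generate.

f_1 = -7*x_1**2 - 4*x_2**2 + 32, LT = x_1**2.
f_2 = 5*x_1**2 + 4*x_2**2 + 5*x_1 + x_2 - 33, LT = x_1**2.

S(f_1,f_2): lcm = x_1**2. S = -8/35*x_2**2 - x_1 - 1/5*x_2 + 71/35.
  reduce S modulo (f_1, f_2):
  remainder -8/35*x_2**2 - x_1 - 1/5*x_2 + 71/35 ≠ 0; add g_3 = -8/35*x_2**2 - x_1 - 1/5*x_2 + 71/35 to the basis.

The other S-polynomials (S(f_1,g_3), S(f_2,g_3)) all reduce to 0 modulo the current basis, so we have a Gröbner basis.
Inter-reduce: drop elements whose leading term is divisible by another's, tail-reduce, and make monic.

G = {x_1**2 - 5/2*x_1 - 1/2*x_2 + 1/2, x_2**2 + 35/8*x_1 + 7/8*x_2 - 71/8}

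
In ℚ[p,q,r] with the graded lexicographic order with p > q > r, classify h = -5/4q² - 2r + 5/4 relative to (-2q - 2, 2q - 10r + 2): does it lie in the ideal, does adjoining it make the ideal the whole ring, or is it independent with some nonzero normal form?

-5/4q² - 2r + 5/4 lies in I (it reduces to 0).

First compute the reduced Gröbner basis of I by Buchberger's algorithm.
f_1 = -2q - 2, LT = q.
f_2 = 2q - 10r + 2, LT = q.

S(f_1,f_2): lcm = q. S = 5r.
  leading term r: no divisor's leading term divides it; move 5r to the remainder.
  remainder 5r ≠ 0; add k_3 = 5r to the basis.

S(f_1,k_3): leading monomials are coprime, so the S-polynomial reduces to 0 (Buchberger's first criterion).
S(f_2,k_3): leading monomials are coprime, so the S-polynomial reduces to 0 (Buchberger's first criterion).
Every S-polynomial of the final basis reduces to 0, so we have a Gröbner basis.
Inter-reduce: drop elements whose leading term is divisible by another's, tail-reduce, and make monic.
Reduced Gröbner basis: {q + 1, r}.
Label its elements g_1 = q + 1, g_2 = r.

Reduce h = -5/4q² - 2r + 5/4 modulo G:
  leading term q²: subtract (-5/4q)·g_1 from -5/4q² - 2r + 5/4 → 5/4q - 2r + 5/4
  leading term q: subtract (5/4)·g_1 from 5/4q - 2r + 5/4 → -2r
  leading term r: subtract (-2)·g_2 from -2r → 0
  normal form = 0.
Since the normal form is 0, h ∈ I.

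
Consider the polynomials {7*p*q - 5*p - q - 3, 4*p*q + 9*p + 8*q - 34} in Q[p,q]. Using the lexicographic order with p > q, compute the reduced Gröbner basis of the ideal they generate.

G = {p + 60/83*q - 226/83, q**2 - 257/60*q + 197/60}

f_1 = 7*p*q - 5*p - q - 3, LT = p*q.
f_2 = 4*p*q + 9*p + 8*q - 34, LT = p*q.

S(f_1,f_2): lcm = p*q. S = -83/28*p - 15/7*q + 113/14.
  leading term p: no divisor's leading term divides it; move -83/28*p to the remainder.
  leading term q: no divisor's leading term divides it; move -15/7*q to the remainder.
  leading term 1: no divisor's leading term divides it; move 113/14 to the remainder.
  remainder -83/28*p - 15/7*q + 113/14 ≠ 0; add g_3 = -83/28*p - 15/7*q + 113/14 to the basis.

S(f_1,g_3): lcm = p*q. S = -5/7*p - 60/83*q**2 + 1499/581*q - 3/7.
  leading term p: subtract (20/83)·g_3 from -5/7*p - 60/83*q**2 + 1499/581*q - 3/7 → -60/83*q**2 + 257/83*q - 197/83
  leading term q**2: no divisor's leading term divides it; move -60/83*q**2 to the remainder.
  leading term q: no divisor's leading term divides it; move 257/83*q to the remainder.
  leading term 1: no divisor's leading term divides it; move -197/83 to the remainder.
  remainder -60/83*q**2 + 257/83*q - 197/83 ≠ 0; add g_4 = -60/83*q**2 + 257/83*q - 197/83 to the basis.

The other S-polynomials (S(f_2,g_3), S(f_1,g_4), S(f_2,g_4), S(g_3,g_4)) all reduce to 0 modulo the current basis, so we have a Gröbner basis.
Inter-reduce: drop elements whose leading term is divisible by another's, tail-reduce, and make monic.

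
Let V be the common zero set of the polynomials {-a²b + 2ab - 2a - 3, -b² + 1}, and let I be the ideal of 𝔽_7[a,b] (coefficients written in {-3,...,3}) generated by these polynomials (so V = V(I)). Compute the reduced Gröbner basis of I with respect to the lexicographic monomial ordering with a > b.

G = {a² + 2ab - 2a + 3b, b² - 1}

The reduced Gröbner basis is the canonical form of the ideal for this ordering.

f_1 = -a²b + 2ab - 2a - 3, LT = a²b.
f_2 = -b² + 1, LT = b².

S(f_1,f_2): lcm = a²b². S = a² - 2ab² + 2ab + 3b.
  reduce S modulo (f_1, f_2):
  remainder a² + 2ab - 2a + 3b ≠ 0; add g_3 = a² + 2ab - 2a + 3b to the basis.

The other S-polynomials (S(f_1,g_3), S(f_2,g_3)) all reduce to 0 modulo the current basis, so we have a Gröbner basis.
Inter-reduce: drop elements whose leading term is divisible by another's, tail-reduce, and make monic.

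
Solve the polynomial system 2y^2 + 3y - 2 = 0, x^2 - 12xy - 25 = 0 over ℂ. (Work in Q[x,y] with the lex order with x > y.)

{(-25, -2), (1, -2), (3 - sqrt(34), 1/2), (3 + sqrt(34), 1/2)}

Compute a lex Gröbner basis by Buchberger's algorithm.
f_1 = 2y^2 + 3y - 2, LT = y^2.
f_2 = x^2 - 12xy - 25, LT = x^2.

The S-polynomials (S(f_1,f_2)) all reduce to 0 modulo the current basis, so we have a Gröbner basis.
Inter-reduce: drop elements whose leading term is divisible by another's, tail-reduce, and make monic.
Reduced Gröbner basis: {x^2 - 12xy - 25, y^2 + 3/2y - 1}.

From the last basis element, y^2 + 3/2y - 1 = 0, so y takes values in {-2, 1/2}. Each choice, substituted upward through the basis, yields the corresponding point(s) of the solution set.
  y = -2: the earlier basis element becomes x^2 + 24x - 25 = 0, giving x = -25, 1 — points (-25, -2), (1, -2).
  y = 1/2: the earlier basis element becomes x^2 - 6x - 25 = 0, giving x = 3 - sqrt(34), 3 + sqrt(34) — points (3 - sqrt(34), 1/2), (3 + sqrt(34), 1/2).
Substituting each solution back into the original system confirms all equations vanish.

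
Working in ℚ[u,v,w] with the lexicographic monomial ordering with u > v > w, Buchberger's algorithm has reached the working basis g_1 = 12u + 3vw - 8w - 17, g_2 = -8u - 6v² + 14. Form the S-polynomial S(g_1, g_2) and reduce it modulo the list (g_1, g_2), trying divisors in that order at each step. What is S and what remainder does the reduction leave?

lcm(LM(g_1), LM(g_2)) = u.
S = (lcm/LT(g_1))·g_1 − (lcm/LT(g_2))·g_2 = -¾v² + ¼vw - ⅔w + ⅓.
Reduce S modulo (g_1, g_2) in that order:
  leading term v²: no divisor's leading term divides it; move -¾v² to the remainder.
  leading term vw: no divisor's leading term divides it; move ¼vw to the remainder.
  leading term w: no divisor's leading term divides it; move -⅔w to the remainder.
  leading term 1: no divisor's leading term divides it; move ⅓ to the remainder.
The remainder -¾v² + ¼vw - ⅔w + ⅓ is nonzero, so it would be added as the next basis element.

S(g_1, g_2) = -¾v² + ¼vw - ⅔w + ⅓; remainder on division = -¾v² + ¼vw - ⅔w + ⅓.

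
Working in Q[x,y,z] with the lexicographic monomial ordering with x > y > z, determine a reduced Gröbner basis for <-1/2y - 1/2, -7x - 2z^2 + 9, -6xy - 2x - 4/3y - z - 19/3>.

G = {x - 1/4z - 5/4, y + 1, z^2 + 7/8z - 1/8}

The reduced Gröbner basis is the canonical form of the ideal for this ordering.

f_1 = -1/2y - 1/2, LT = y.
f_2 = -7x - 2z^2 + 9, LT = x.
f_3 = -6xy - 2x - 4/3y - z - 19/3, LT = xy.

S(f_1,f_3): lcm = xy. S = 2/3x - 2/9y - 1/6z - 19/18.
  reduce S modulo (f_1, f_2, f_3):
  remainder -4/21z^2 - 1/6z + 1/42 ≠ 0; add g_4 = -4/21z^2 - 1/6z + 1/42 to the basis.

The other S-polynomials (S(f_1,f_2), S(f_2,f_3), S(f_1,g_4), S(f_2,g_4), S(f_3,g_4)) all reduce to 0 modulo the current basis, so we have a Gröbner basis.
Inter-reduce: drop elements whose leading term is divisible by another's, tail-reduce, and make monic.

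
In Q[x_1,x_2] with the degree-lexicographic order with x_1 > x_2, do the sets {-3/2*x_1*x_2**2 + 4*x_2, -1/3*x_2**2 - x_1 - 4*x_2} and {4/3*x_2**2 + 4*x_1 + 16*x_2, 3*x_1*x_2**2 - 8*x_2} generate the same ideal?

For a fixed monomial order, each ideal has a unique reduced Gröbner basis; comparing bases decides equality.
Buchberger on the first generating set:
f_1 = -3/2*x_1*x_2**2 + 4*x_2, LT = x_1*x_2**2.
f_2 = -1/3*x_2**2 - x_1 - 4*x_2, LT = x_2**2.

S(f_1,f_2): lcm = x_1*x_2**2. S = -3*x_1**2 - 12*x_1*x_2 - 8/3*x_2.
  leading term x_1**2: no divisor's leading term divides it; move -3*x_1**2 to the remainder.
  leading term x_1*x_2: no divisor's leading term divides it; move -12*x_1*x_2 to the remainder.
  leading term x_2: no divisor's leading term divides it; move -8/3*x_2 to the remainder.
  remainder -3*x_1**2 - 12*x_1*x_2 - 8/3*x_2 ≠ 0; add g_3 = -3*x_1**2 - 12*x_1*x_2 - 8/3*x_2 to the basis.

The other S-polynomials (S(f_1,g_3), S(f_2,g_3)) all reduce to 0 modulo the current basis, so we have a Gröbner basis.
Inter-reduce: drop elements whose leading term is divisible by another's, tail-reduce, and make monic.
Reduced Gröbner basis: {x_1**2 + 4*x_1*x_2 + 8/9*x_2, x_2**2 + 3*x_1 + 12*x_2}.

Buchberger on the second generating set:
h_1 = 4/3*x_2**2 + 4*x_1 + 16*x_2, LT = x_2**2.
h_2 = 3*x_1*x_2**2 - 8*x_2, LT = x_1*x_2**2.

S(h_1,h_2): lcm = x_1*x_2**2. S = 3*x_1**2 + 12*x_1*x_2 + 8/3*x_2.
  leading term x_1**2: no divisor's leading term divides it; move 3*x_1**2 to the remainder.
  leading term x_1*x_2: no divisor's leading term divides it; move 12*x_1*x_2 to the remainder.
  leading term x_2: no divisor's leading term divides it; move 8/3*x_2 to the remainder.
  remainder 3*x_1**2 + 12*x_1*x_2 + 8/3*x_2 ≠ 0; add k_3 = 3*x_1**2 + 12*x_1*x_2 + 8/3*x_2 to the basis.

The other S-polynomials (S(h_1,k_3), S(h_2,k_3)) all reduce to 0 modulo the current basis, so we have a Gröbner basis.
Inter-reduce: drop elements whose leading term is divisible by another's, tail-reduce, and make monic.
Reduced Gröbner basis: {x_1**2 + 4*x_1*x_2 + 8/9*x_2, x_2**2 + 3*x_1 + 12*x_2}.

These coincide, so the ideals are equal.

Yes, the ideals are equal.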